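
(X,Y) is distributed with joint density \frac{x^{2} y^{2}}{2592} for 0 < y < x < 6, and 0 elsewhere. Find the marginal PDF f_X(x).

f_X(x) = ∫_0^x \frac{x^{2} y^{2}}{2592} dy = \frac{x^{5}}{7776}
for 0 < x < 6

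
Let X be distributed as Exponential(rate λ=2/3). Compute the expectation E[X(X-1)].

E[X(X-1)] = E[X² - X] = E[X²] - E[X]
E[X] = \frac{3}{2}
E[X²] = Var(X) + (E[X])² = \frac{9}{4} + (\frac{3}{2})² = \frac{9}{2}
E[X(X-1)] = \frac{9}{2} - \frac{3}{2} = 3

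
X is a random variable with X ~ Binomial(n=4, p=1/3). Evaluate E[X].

For X ~ Binomial(n=4, p=1/3), the expected value is:
E[X] = \frac{4}{3}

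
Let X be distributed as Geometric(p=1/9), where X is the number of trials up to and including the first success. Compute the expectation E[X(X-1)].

E[X(X-1)] = E[X² - X] = E[X²] - E[X]
E[X] = 9
E[X²] = Var(X) + (E[X])² = 72 + (9)² = 153
E[X(X-1)] = 153 - 9 = 144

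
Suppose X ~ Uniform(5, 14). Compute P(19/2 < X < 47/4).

P(19/2 < X < 47/4) = ∫_{19/2}^{47/4} f(x) dx
where f(x) = \frac{1}{9}
= \frac{1}{4}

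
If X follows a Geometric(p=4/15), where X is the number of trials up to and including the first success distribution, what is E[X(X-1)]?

E[X(X-1)] = E[X² - X] = E[X²] - E[X]
E[X] = \frac{15}{4}
E[X²] = Var(X) + (E[X])² = \frac{165}{16} + (\frac{15}{4})² = \frac{195}{8}
E[X(X-1)] = \frac{195}{8} - \frac{15}{4} = \frac{165}{8}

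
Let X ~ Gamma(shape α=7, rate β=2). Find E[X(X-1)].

E[X(X-1)] = E[X² - X] = E[X²] - E[X]
E[X] = \frac{7}{2}
E[X²] = Var(X) + (E[X])² = \frac{7}{4} + (\frac{7}{2})² = 14
E[X(X-1)] = 14 - \frac{7}{2} = \frac{21}{2}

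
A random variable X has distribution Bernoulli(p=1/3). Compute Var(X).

For X ~ Bernoulli(p=1/3):
Var(X) = \frac{2}{9}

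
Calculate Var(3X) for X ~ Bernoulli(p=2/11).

For X ~ Bernoulli(p=2/11):
Var(X) = \frac{18}{121}
Var(3X) = (3)² × Var(X) = 9 × \frac{18}{121} = \frac{162}{121}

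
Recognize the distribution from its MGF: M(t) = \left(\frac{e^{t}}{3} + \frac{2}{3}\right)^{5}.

The MGF M(t) = \left(\frac{e^{t}}{3} + \frac{2}{3}\right)^{5} is the standard form for the Binomial distribution.
Comparing with the known MGF formula identifies: Binomial(n=5, p=1/3)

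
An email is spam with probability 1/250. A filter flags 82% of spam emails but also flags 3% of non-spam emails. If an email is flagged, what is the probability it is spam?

Let D = the rare event, + = positive/flagged.
P(D) = 1/250
P(+|D) = 82/100 = 41/50
P(+|D') = 3/100
P(+) = P(+|D)P(D) + P(+|D')P(D')
     = \frac{41}{50} × \frac{1}{250} + \frac{3}{100} × \frac{249}{250}
     = \frac{829}{25000}
P(D|+) = P(+|D)P(D)/P(+) = \frac{82}{829}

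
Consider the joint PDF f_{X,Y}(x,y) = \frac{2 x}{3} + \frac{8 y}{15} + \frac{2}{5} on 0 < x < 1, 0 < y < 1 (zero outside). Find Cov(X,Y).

E[XY] = ∫∫ xy × f(x,y) dx dy = \frac{3}{10}
E[X] = \frac{5}{9}
E[Y] = \frac{49}{90}
Cov(X,Y) = E[XY] - E[X]E[Y] = - \frac{1}{405}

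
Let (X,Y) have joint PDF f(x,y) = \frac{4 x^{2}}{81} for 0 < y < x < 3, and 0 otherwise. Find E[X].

f_X(x) = ∫_0^x \frac{4 x^{2}}{81} dy = \frac{4 x^{3}}{81}
E[X] = ∫_0^3 x × (\frac{4 x^{3}}{81}) dx = \frac{12}{5}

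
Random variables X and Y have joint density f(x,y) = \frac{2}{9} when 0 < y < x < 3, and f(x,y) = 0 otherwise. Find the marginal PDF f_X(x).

f_X(x) = ∫_0^x \frac{2}{9} dy = \frac{2 x}{9}
for 0 < x < 3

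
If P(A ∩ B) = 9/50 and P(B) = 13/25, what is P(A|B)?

P(A|B) = P(A ∩ B) / P(B)
= (9/50) / (13/25)
= 9/26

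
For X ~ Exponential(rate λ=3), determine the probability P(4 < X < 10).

P(4 < X < 10) = ∫_{4}^{10} f(x) dx
where f(x) = 3 e^{- 3 x}
= - \frac{1 - e^{18}}{e^{30}}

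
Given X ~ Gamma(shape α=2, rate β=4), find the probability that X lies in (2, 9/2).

P(2 < X < 9/2) = ∫_{2}^{9/2} f(x) dx
where f(x) = 16 x e^{- 4 x}
= \frac{-19 + 9 e^{10}}{e^{18}}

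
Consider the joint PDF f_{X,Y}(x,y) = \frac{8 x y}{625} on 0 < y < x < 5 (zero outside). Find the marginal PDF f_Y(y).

f_Y(y) = ∫_y^5 \frac{8 x y}{625} dx = \frac{4 y \left(25 - y^{2}\right)}{625}
for 0 < y < 5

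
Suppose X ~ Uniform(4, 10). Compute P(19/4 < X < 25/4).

P(19/4 < X < 25/4) = ∫_{19/4}^{25/4} f(x) dx
where f(x) = \frac{1}{6}
= \frac{1}{4}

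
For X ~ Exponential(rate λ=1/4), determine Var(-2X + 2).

For X ~ Exponential(rate λ=1/4):
Var(X) = 16
Var(-2X + 2) = (-2)² × Var(X) = 4 × 16 = 64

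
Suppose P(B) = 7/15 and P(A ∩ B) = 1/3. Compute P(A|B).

P(A|B) = P(A ∩ B) / P(B)
= (1/3) / (7/15)
= 5/7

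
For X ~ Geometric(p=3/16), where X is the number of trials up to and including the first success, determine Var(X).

For X ~ Geometric(p=3/16), where X is the number of trials up to and including the first success:
Var(X) = \frac{208}{9}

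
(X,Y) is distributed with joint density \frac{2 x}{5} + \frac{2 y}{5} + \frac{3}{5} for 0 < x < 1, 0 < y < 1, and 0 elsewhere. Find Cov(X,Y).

E[XY] = ∫∫ xy × f(x,y) dx dy = \frac{17}{60}
E[X] = \frac{8}{15}
E[Y] = \frac{8}{15}
Cov(X,Y) = E[XY] - E[X]E[Y] = - \frac{1}{900}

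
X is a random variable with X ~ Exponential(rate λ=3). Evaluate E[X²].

Using the identity E[X²] = Var(X) + (E[X])²:
E[X] = \frac{1}{3}
Var(X) = \frac{1}{9}
E[X²] = \frac{1}{9} + (\frac{1}{3})²
= \frac{2}{9}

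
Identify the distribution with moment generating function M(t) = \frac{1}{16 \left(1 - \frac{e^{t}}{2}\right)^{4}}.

The MGF M(t) = \frac{1}{16 \left(1 - \frac{e^{t}}{2}\right)^{4}} is the standard form for the NegativeBinomial distribution.
Comparing with the known MGF formula identifies: NegBin(r=4, p=1/2), X = failures before r-th success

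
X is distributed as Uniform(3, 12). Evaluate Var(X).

For X ~ Uniform(3, 12):
Var(X) = \frac{27}{4}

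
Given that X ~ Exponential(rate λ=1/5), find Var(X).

For X ~ Exponential(rate λ=1/5):
Var(X) = 25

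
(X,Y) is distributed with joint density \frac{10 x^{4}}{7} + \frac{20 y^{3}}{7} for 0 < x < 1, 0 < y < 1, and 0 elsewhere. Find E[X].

E[X] = ∫_0^1 ∫_0^1 x × f(x,y) dy dx
= ∫_0^1 ∫_0^1 x × (\frac{10 x^{4}}{7} + \frac{20 y^{3}}{7}) dy dx
= \frac{25}{42}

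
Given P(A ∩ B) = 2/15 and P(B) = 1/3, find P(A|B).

P(A|B) = P(A ∩ B) / P(B)
= (2/15) / (1/3)
= 2/5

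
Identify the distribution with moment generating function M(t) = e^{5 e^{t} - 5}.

The MGF M(t) = e^{5 e^{t} - 5} is the standard form for the Poisson distribution.
Comparing with the known MGF formula identifies: Poisson(λ=5)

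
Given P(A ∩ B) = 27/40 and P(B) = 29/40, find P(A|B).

P(A|B) = P(A ∩ B) / P(B)
= (27/40) / (29/40)
= 27/29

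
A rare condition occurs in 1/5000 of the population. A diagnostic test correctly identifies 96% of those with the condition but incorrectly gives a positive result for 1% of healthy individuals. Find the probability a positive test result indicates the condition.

Let D = the rare event, + = positive/flagged.
P(D) = 1/5000
P(+|D) = 96/100 = 24/25
P(+|D') = 1/100
P(+) = P(+|D)P(D) + P(+|D')P(D')
     = \frac{24}{25} × \frac{1}{5000} + \frac{1}{100} × \frac{4999}{5000}
     = \frac{1019}{100000}
P(D|+) = P(+|D)P(D)/P(+) = \frac{96}{5095}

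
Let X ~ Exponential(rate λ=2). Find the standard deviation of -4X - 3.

For X ~ Exponential(rate λ=2):
Var(X) = \frac{1}{4}
SD(X) = √(Var(X)) = √(\frac{1}{4}) = \frac{1}{2}
SD(-4X - 3) = |-4| × SD(X) = 4 × \frac{1}{2} = 2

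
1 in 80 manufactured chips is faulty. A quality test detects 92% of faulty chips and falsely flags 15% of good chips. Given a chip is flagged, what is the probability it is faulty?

Let D = the rare event, + = positive/flagged.
P(D) = 1/80
P(+|D) = 92/100 = 23/25
P(+|D') = 15/100 = 3/20
P(+) = P(+|D)P(D) + P(+|D')P(D')
     = \frac{23}{25} × \frac{1}{80} + \frac{3}{20} × \frac{79}{80}
     = \frac{1277}{8000}
P(D|+) = P(+|D)P(D)/P(+) = \frac{92}{1277}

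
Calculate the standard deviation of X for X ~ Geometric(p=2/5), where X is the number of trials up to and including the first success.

For X ~ Geometric(p=2/5), where X is the number of trials up to and including the first success:
Var(X) = \frac{15}{4}
SD(X) = √(Var(X)) = √(\frac{15}{4}) = \frac{\sqrt{15}}{2}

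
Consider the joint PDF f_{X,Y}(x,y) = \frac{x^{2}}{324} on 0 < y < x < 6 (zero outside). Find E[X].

f_X(x) = ∫_0^x \frac{x^{2}}{324} dy = \frac{x^{3}}{324}
E[X] = ∫_0^6 x × (\frac{x^{3}}{324}) dx = \frac{24}{5}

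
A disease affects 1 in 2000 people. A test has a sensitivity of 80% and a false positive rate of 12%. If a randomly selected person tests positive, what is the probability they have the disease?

Let D = the rare event, + = positive/flagged.
P(D) = 1/2000
P(+|D) = 80/100 = 4/5
P(+|D') = 12/100 = 3/25
P(+) = P(+|D)P(D) + P(+|D')P(D')
     = \frac{4}{5} × \frac{1}{2000} + \frac{3}{25} × \frac{1999}{2000}
     = \frac{6017}{50000}
P(D|+) = P(+|D)P(D)/P(+) = \frac{20}{6017}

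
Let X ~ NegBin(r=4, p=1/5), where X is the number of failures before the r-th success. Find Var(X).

For X ~ NegBin(r=4, p=1/5), where X is the number of failures before the r-th success:
Var(X) = 80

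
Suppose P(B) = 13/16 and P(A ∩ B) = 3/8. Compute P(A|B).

P(A|B) = P(A ∩ B) / P(B)
= (3/8) / (13/16)
= 6/13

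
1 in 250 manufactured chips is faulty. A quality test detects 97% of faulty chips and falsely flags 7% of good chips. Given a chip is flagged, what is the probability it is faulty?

Let D = the rare event, + = positive/flagged.
P(D) = 1/250
P(+|D) = 97/100
P(+|D') = 7/100
P(+) = P(+|D)P(D) + P(+|D')P(D')
     = \frac{97}{100} × \frac{1}{250} + \frac{7}{100} × \frac{249}{250}
     = \frac{46}{625}
P(D|+) = P(+|D)P(D)/P(+) = \frac{97}{1840}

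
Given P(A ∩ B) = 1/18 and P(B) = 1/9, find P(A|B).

P(A|B) = P(A ∩ B) / P(B)
= (1/18) / (1/9)
= 1/2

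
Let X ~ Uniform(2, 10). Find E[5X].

For X ~ Uniform(2, 10):
E[X] = 6
E[5X] = 5 × E[X] + 0 = 30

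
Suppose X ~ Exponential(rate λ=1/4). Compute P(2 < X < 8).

P(2 < X < 8) = ∫_{2}^{8} f(x) dx
where f(x) = \frac{e^{- \frac{x}{4}}}{4}
= - \frac{1}{e^{2}} + e^{- \frac{1}{2}}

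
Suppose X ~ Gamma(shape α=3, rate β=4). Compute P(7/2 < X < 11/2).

P(7/2 < X < 11/2) = ∫_{7/2}^{11/2} f(x) dx
where f(x) = 32 x^{2} e^{- 4 x}
= \frac{-265 + 113 e^{8}}{e^{22}}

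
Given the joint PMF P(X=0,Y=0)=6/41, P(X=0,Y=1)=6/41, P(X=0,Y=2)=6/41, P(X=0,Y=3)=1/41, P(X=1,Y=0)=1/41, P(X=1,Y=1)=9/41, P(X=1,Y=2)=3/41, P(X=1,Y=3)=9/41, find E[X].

First find marginal of X:
P(X=0) = 19/41
P(X=1) = 22/41
E[X] = 0 × 19/41 + 1 × 22/41 = 22/41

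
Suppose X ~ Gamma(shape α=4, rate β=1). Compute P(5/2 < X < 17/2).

P(5/2 < X < 17/2) = ∫_{5/2}^{17/2} f(x) dx
where f(x) = \frac{x^{3} e^{- x}}{6}
= \frac{-7103 + 443 e^{6}}{48 e^{\frac{17}{2}}}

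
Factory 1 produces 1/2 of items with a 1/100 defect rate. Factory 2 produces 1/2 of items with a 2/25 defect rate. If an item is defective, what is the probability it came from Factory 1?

Using Bayes' theorem:
P(F1) = 1/2, P(D|F1) = 1/100
P(F2) = 1/2, P(D|F2) = 2/25
P(D) = P(D|F1)P(F1) + P(D|F2)P(F2)
     = \frac{9}{200}
P(F1|D) = P(D|F1)P(F1) / P(D)
= \frac{1}{9}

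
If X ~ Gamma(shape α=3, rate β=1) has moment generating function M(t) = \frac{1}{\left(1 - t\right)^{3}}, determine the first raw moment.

To find E[X], compute M^(1)(0):
M^(1)(t) = \frac{3}{\left(1 - t\right)^{4}}
M^(1)(0) = 3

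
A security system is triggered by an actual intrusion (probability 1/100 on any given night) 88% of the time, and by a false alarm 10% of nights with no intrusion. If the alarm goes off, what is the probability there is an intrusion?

Let D = the rare event, + = positive/flagged.
P(D) = 1/100
P(+|D) = 88/100 = 22/25
P(+|D') = 10/100 = 1/10
P(+) = P(+|D)P(D) + P(+|D')P(D')
     = \frac{22}{25} × \frac{1}{100} + \frac{1}{10} × \frac{99}{100}
     = \frac{539}{5000}
P(D|+) = P(+|D)P(D)/P(+) = \frac{4}{49}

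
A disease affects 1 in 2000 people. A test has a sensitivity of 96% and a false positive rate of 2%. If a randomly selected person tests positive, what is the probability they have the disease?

Let D = the rare event, + = positive/flagged.
P(D) = 1/2000
P(+|D) = 96/100 = 24/25
P(+|D') = 2/100 = 1/50
P(+) = P(+|D)P(D) + P(+|D')P(D')
     = \frac{24}{25} × \frac{1}{2000} + \frac{1}{50} × \frac{1999}{2000}
     = \frac{2047}{100000}
P(D|+) = P(+|D)P(D)/P(+) = \frac{48}{2047}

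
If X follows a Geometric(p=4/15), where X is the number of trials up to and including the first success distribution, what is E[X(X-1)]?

E[X(X-1)] = E[X² - X] = E[X²] - E[X]
E[X] = \frac{15}{4}
E[X²] = Var(X) + (E[X])² = \frac{165}{16} + (\frac{15}{4})² = \frac{195}{8}
E[X(X-1)] = \frac{195}{8} - \frac{15}{4} = \frac{165}{8}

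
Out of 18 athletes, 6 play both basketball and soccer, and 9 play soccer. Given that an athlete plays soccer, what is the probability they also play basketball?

P(A ∩ B) = 6/18 = 1/3
P(B) = 9/18 = 1/2
P(A|B) = P(A ∩ B) / P(B) = (1/3) / (1/2) = 2/3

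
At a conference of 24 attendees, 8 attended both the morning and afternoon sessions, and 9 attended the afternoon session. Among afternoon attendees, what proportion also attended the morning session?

P(A ∩ B) = 8/24 = 1/3
P(B) = 9/24 = 3/8
P(A|B) = P(A ∩ B) / P(B) = (1/3) / (3/8) = 8/9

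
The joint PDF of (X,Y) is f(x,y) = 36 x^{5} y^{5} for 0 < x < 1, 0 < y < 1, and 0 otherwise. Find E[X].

E[X] = ∫_0^1 ∫_0^1 x × f(x,y) dy dx
= ∫_0^1 ∫_0^1 x × (36 x^{5} y^{5}) dy dx
= \frac{6}{7}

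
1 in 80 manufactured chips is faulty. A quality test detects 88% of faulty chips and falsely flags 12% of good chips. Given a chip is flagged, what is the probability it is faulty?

Let D = the rare event, + = positive/flagged.
P(D) = 1/80
P(+|D) = 88/100 = 22/25
P(+|D') = 12/100 = 3/25
P(+) = P(+|D)P(D) + P(+|D')P(D')
     = \frac{22}{25} × \frac{1}{80} + \frac{3}{25} × \frac{79}{80}
     = \frac{259}{2000}
P(D|+) = P(+|D)P(D)/P(+) = \frac{22}{259}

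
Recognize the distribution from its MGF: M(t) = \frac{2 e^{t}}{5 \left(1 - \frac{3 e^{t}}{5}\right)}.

The MGF M(t) = \frac{2 e^{t}}{5 \left(1 - \frac{3 e^{t}}{5}\right)} is the standard form for the Geometric distribution.
Comparing with the known MGF formula identifies: Geometric(p=2/5), X = trial number of first success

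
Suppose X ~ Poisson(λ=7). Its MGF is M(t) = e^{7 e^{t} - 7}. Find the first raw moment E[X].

To find E[X], compute M^(1)(0):
M^(1)(t) = 7 e^{t} e^{7 e^{t} - 7}
M^(1)(0) = 7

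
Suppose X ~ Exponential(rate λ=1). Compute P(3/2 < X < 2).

P(3/2 < X < 2) = ∫_{3/2}^{2} f(x) dx
where f(x) = e^{- x}
= - \frac{1}{e^{2}} + e^{- \frac{3}{2}}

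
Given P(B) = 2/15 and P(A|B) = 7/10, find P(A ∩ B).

By definition, P(A|B) = P(A ∩ B) / P(B)
So P(A ∩ B) = P(A|B) × P(B)
= 7/10 × 2/15
= 7/75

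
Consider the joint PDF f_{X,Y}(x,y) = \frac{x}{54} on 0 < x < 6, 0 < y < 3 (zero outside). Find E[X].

f_X(x) = ∫_0^3 \frac{x}{54} dy = \frac{x}{18}
E[X] = ∫_0^6 x × (\frac{x}{18}) dx = 4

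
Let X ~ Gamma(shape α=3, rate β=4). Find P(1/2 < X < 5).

P(1/2 < X < 5) = ∫_{1/2}^{5} f(x) dx
where f(x) = 32 x^{2} e^{- 4 x}
= \frac{-221 + 5 e^{18}}{e^{20}}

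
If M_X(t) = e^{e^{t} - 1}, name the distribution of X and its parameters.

The MGF M(t) = e^{e^{t} - 1} is the standard form for the Poisson distribution.
Comparing with the known MGF formula identifies: Poisson(λ=1)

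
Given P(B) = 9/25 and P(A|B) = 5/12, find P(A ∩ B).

By definition, P(A|B) = P(A ∩ B) / P(B)
So P(A ∩ B) = P(A|B) × P(B)
= 5/12 × 9/25
= 3/20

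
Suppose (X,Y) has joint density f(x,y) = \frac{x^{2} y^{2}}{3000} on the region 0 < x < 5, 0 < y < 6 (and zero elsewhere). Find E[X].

f_X(x) = ∫_0^6 \frac{x^{2} y^{2}}{3000} dy = \frac{3 x^{2}}{125}
E[X] = ∫_0^5 x × (\frac{3 x^{2}}{125}) dx = \frac{15}{4}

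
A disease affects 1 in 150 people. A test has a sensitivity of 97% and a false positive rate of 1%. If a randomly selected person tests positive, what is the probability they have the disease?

Let D = the rare event, + = positive/flagged.
P(D) = 1/150
P(+|D) = 97/100
P(+|D') = 1/100
P(+) = P(+|D)P(D) + P(+|D')P(D')
     = \frac{97}{100} × \frac{1}{150} + \frac{1}{100} × \frac{149}{150}
     = \frac{41}{2500}
P(D|+) = P(+|D)P(D)/P(+) = \frac{97}{246}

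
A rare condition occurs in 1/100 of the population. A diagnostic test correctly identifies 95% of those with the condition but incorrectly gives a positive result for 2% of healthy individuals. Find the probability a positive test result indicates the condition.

Let D = the rare event, + = positive/flagged.
P(D) = 1/100
P(+|D) = 95/100 = 19/20
P(+|D') = 2/100 = 1/50
P(+) = P(+|D)P(D) + P(+|D')P(D')
     = \frac{19}{20} × \frac{1}{100} + \frac{1}{50} × \frac{99}{100}
     = \frac{293}{10000}
P(D|+) = P(+|D)P(D)/P(+) = \frac{95}{293}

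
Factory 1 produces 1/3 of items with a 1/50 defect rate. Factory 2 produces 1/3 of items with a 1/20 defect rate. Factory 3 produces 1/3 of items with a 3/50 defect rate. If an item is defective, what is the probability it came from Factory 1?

Using Bayes' theorem:
P(F1) = 1/3, P(D|F1) = 1/50
P(F2) = 1/3, P(D|F2) = 1/20
P(F3) = 1/3, P(D|F3) = 3/50
P(D) = P(D|F1)P(F1) + P(D|F2)P(F2) + P(D|F3)P(F3)
     = \frac{13}{300}
P(F1|D) = P(D|F1)P(F1) / P(D)
= \frac{2}{13}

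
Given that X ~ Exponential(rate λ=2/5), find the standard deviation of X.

For X ~ Exponential(rate λ=2/5):
Var(X) = \frac{25}{4}
SD(X) = √(Var(X)) = √(\frac{25}{4}) = \frac{5}{2}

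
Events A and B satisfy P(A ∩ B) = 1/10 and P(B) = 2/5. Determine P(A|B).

P(A|B) = P(A ∩ B) / P(B)
= (1/10) / (2/5)
= 1/4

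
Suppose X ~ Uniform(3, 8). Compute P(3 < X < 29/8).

P(3 < X < 29/8) = ∫_{3}^{29/8} f(x) dx
where f(x) = \frac{1}{5}
= \frac{1}{8}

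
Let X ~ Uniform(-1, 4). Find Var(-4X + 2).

For X ~ Uniform(-1, 4):
Var(X) = \frac{25}{12}
Var(-4X + 2) = (-4)² × Var(X) = 16 × \frac{25}{12} = \frac{100}{3}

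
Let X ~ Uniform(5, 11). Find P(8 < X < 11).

P(8 < X < 11) = ∫_{8}^{11} f(x) dx
where f(x) = \frac{1}{6}
= \frac{1}{2}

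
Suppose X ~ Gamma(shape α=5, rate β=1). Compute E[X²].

Using the identity E[X²] = Var(X) + (E[X])²:
E[X] = 5
Var(X) = 5
E[X²] = 5 + (5)²
= 30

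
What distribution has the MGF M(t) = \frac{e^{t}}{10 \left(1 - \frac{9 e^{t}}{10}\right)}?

The MGF M(t) = \frac{e^{t}}{10 \left(1 - \frac{9 e^{t}}{10}\right)} is the standard form for the Geometric distribution.
Comparing with the known MGF formula identifies: Geometric(p=1/10), X = trial number of first success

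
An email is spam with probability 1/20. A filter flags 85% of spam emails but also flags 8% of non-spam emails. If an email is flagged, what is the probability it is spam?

Let D = the rare event, + = positive/flagged.
P(D) = 1/20
P(+|D) = 85/100 = 17/20
P(+|D') = 8/100 = 2/25
P(+) = P(+|D)P(D) + P(+|D')P(D')
     = \frac{17}{20} × \frac{1}{20} + \frac{2}{25} × \frac{19}{20}
     = \frac{237}{2000}
P(D|+) = P(+|D)P(D)/P(+) = \frac{85}{237}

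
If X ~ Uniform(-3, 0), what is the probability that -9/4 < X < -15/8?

P(-9/4 < X < -15/8) = ∫_{-9/4}^{-15/8} f(x) dx
where f(x) = \frac{1}{3}
= \frac{1}{8}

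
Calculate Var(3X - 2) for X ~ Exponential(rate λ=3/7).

For X ~ Exponential(rate λ=3/7):
Var(X) = \frac{49}{9}
Var(3X - 2) = (3)² × Var(X) = 9 × \frac{49}{9} = 49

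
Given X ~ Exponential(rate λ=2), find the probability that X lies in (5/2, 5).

P(5/2 < X < 5) = ∫_{5/2}^{5} f(x) dx
where f(x) = 2 e^{- 2 x}
= - \frac{1 - e^{5}}{e^{10}}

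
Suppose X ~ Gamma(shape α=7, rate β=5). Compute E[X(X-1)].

E[X(X-1)] = E[X² - X] = E[X²] - E[X]
E[X] = \frac{7}{5}
E[X²] = Var(X) + (E[X])² = \frac{7}{25} + (\frac{7}{5})² = \frac{56}{25}
E[X(X-1)] = \frac{56}{25} - \frac{7}{5} = \frac{21}{25}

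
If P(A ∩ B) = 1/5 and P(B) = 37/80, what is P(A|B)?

P(A|B) = P(A ∩ B) / P(B)
= (1/5) / (37/80)
= 16/37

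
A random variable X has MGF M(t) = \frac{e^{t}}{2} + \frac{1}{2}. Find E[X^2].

To find E[X^2], compute M^(2)(0):
M^(1)(t) = \frac{e^{t}}{2}
M^(2)(t) = \frac{e^{t}}{2}
M^(2)(0) = \frac{1}{2}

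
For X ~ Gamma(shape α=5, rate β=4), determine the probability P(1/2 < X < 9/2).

P(1/2 < X < 9/2) = ∫_{1/2}^{9/2} f(x) dx
where f(x) = \frac{128 x^{4} e^{- 4 x}}{3}
= \frac{-5527 + 7 e^{16}}{e^{18}}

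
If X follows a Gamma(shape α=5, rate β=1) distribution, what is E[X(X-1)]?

E[X(X-1)] = E[X² - X] = E[X²] - E[X]
E[X] = 5
E[X²] = Var(X) + (E[X])² = 5 + (5)² = 30
E[X(X-1)] = 30 - 5 = 25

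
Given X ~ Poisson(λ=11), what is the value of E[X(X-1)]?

E[X(X-1)] = E[X² - X] = E[X²] - E[X]
E[X] = 11
E[X²] = Var(X) + (E[X])² = 11 + (11)² = 132
E[X(X-1)] = 132 - 11 = 121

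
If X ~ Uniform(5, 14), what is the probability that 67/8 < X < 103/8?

P(67/8 < X < 103/8) = ∫_{67/8}^{103/8} f(x) dx
where f(x) = \frac{1}{9}
= \frac{1}{2}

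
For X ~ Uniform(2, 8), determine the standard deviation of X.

For X ~ Uniform(2, 8):
Var(X) = 3
SD(X) = √(Var(X)) = √(3) = \sqrt{3}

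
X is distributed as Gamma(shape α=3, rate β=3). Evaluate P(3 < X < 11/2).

P(3 < X < 11/2) = ∫_{3}^{11/2} f(x) dx
where f(x) = \frac{27 x^{2} e^{- 3 x}}{2}
= - \frac{1229}{8 e^{\frac{33}{2}}} + \frac{101}{2 e^{9}}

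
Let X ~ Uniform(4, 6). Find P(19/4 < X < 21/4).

P(19/4 < X < 21/4) = ∫_{19/4}^{21/4} f(x) dx
where f(x) = \frac{1}{2}
= \frac{1}{4}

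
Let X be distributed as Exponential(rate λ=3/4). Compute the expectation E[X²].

Using the identity E[X²] = Var(X) + (E[X])²:
E[X] = \frac{4}{3}
Var(X) = \frac{16}{9}
E[X²] = \frac{16}{9} + (\frac{4}{3})²
= \frac{32}{9}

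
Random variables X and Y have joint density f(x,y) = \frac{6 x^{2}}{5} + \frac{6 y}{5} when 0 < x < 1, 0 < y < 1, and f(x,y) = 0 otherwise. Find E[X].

E[X] = ∫_0^1 ∫_0^1 x × f(x,y) dy dx
= ∫_0^1 ∫_0^1 x × (\frac{6 x^{2}}{5} + \frac{6 y}{5}) dy dx
= \frac{3}{5}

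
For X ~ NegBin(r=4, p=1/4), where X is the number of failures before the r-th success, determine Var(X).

For X ~ NegBin(r=4, p=1/4), where X is the number of failures before the r-th success:
Var(X) = 48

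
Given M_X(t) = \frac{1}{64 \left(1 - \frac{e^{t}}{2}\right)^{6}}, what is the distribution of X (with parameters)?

The MGF M(t) = \frac{1}{64 \left(1 - \frac{e^{t}}{2}\right)^{6}} is the standard form for the NegativeBinomial distribution.
Comparing with the known MGF formula identifies: NegBin(r=6, p=1/2), X = failures before r-th success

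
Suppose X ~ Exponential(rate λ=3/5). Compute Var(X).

For X ~ Exponential(rate λ=3/5):
Var(X) = \frac{25}{9}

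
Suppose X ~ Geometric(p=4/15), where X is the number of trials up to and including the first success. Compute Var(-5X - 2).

For X ~ Geometric(p=4/15), where X is the number of trials up to and including the first success:
Var(X) = \frac{165}{16}
Var(-5X - 2) = (-5)² × Var(X) = 25 × \frac{165}{16} = \frac{4125}{16}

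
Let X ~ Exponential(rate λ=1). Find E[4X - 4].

For X ~ Exponential(rate λ=1):
E[X] = 1
E[4X - 4] = 4 × E[X] - 4 = 0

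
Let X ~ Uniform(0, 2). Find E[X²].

Using the identity E[X²] = Var(X) + (E[X])²:
E[X] = 1
Var(X) = \frac{1}{3}
E[X²] = \frac{1}{3} + (1)²
= \frac{4}{3}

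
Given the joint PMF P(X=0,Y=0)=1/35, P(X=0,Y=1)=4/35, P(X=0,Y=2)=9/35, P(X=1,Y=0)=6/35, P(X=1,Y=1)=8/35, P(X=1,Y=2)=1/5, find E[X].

First find marginal of X:
P(X=0) = 2/5
P(X=1) = 3/5
E[X] = 0 × 2/5 + 1 × 3/5 = 3/5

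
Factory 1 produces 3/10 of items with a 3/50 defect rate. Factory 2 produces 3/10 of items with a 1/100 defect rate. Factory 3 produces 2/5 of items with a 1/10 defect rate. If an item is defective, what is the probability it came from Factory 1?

Using Bayes' theorem:
P(F1) = 3/10, P(D|F1) = 3/50
P(F2) = 3/10, P(D|F2) = 1/100
P(F3) = 2/5, P(D|F3) = 1/10
P(D) = P(D|F1)P(F1) + P(D|F2)P(F2) + P(D|F3)P(F3)
     = \frac{61}{1000}
P(F1|D) = P(D|F1)P(F1) / P(D)
= \frac{18}{61}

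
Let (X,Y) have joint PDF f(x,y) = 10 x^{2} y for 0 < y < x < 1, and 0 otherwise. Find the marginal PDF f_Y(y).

f_Y(y) = ∫_y^1 10 x^{2} y dx = \frac{10 y \left(1 - y^{3}\right)}{3}
for 0 < y < 1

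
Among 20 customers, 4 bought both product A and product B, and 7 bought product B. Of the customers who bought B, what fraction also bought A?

P(A ∩ B) = 4/20 = 1/5
P(B) = 7/20
P(A|B) = P(A ∩ B) / P(B) = (1/5) / (7/20) = 4/7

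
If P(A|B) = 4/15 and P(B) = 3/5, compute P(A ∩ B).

By definition, P(A|B) = P(A ∩ B) / P(B)
So P(A ∩ B) = P(A|B) × P(B)
= 4/15 × 3/5
= 4/25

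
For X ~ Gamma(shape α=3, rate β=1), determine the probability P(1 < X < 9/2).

P(1 < X < 9/2) = ∫_{1}^{9/2} f(x) dx
where f(x) = \frac{x^{2} e^{- x}}{2}
= - \frac{125}{8 e^{\frac{9}{2}}} + \frac{5}{2 e}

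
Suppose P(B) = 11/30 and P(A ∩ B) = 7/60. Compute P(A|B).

P(A|B) = P(A ∩ B) / P(B)
= (7/60) / (11/30)
= 7/22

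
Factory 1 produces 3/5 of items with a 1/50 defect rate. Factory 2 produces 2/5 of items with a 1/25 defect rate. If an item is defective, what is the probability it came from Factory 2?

Using Bayes' theorem:
P(F1) = 3/5, P(D|F1) = 1/50
P(F2) = 2/5, P(D|F2) = 1/25
P(D) = P(D|F1)P(F1) + P(D|F2)P(F2)
     = \frac{7}{250}
P(F2|D) = P(D|F2)P(F2) / P(D)
= \frac{4}{7}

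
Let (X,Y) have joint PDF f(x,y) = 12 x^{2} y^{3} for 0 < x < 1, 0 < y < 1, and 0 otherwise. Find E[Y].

E[Y] = ∫_0^1 ∫_0^1 y × f(x,y) dx dy
= \frac{4}{5}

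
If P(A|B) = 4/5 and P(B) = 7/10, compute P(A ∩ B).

By definition, P(A|B) = P(A ∩ B) / P(B)
So P(A ∩ B) = P(A|B) × P(B)
= 4/5 × 7/10
= 14/25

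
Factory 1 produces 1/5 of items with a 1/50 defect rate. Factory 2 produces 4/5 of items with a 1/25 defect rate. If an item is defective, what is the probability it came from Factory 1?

Using Bayes' theorem:
P(F1) = 1/5, P(D|F1) = 1/50
P(F2) = 4/5, P(D|F2) = 1/25
P(D) = P(D|F1)P(F1) + P(D|F2)P(F2)
     = \frac{9}{250}
P(F1|D) = P(D|F1)P(F1) / P(D)
= \frac{1}{9}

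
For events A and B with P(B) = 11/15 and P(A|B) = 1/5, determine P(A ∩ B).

By definition, P(A|B) = P(A ∩ B) / P(B)
So P(A ∩ B) = P(A|B) × P(B)
= 1/5 × 11/15
= 11/75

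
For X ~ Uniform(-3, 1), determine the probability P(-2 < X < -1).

P(-2 < X < -1) = ∫_{-2}^{-1} f(x) dx
where f(x) = \frac{1}{4}
= \frac{1}{4}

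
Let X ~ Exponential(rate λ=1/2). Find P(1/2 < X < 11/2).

P(1/2 < X < 11/2) = ∫_{1/2}^{11/2} f(x) dx
where f(x) = \frac{e^{- \frac{x}{2}}}{2}
= - \frac{1 - e^{\frac{5}{2}}}{e^{\frac{11}{4}}}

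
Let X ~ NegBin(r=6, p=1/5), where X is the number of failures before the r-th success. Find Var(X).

For X ~ NegBin(r=6, p=1/5), where X is the number of failures before the r-th success:
Var(X) = 120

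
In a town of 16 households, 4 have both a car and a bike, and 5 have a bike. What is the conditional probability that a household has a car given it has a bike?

P(A ∩ B) = 4/16 = 1/4
P(B) = 5/16
P(A|B) = P(A ∩ B) / P(B) = (1/4) / (5/16) = 4/5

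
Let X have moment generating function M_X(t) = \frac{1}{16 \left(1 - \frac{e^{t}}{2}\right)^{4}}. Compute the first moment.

To find E[X], compute M^(1)(0):
M^(1)(t) = \frac{e^{t}}{8 \left(1 - \frac{e^{t}}{2}\right)^{5}}
M^(1)(0) = 4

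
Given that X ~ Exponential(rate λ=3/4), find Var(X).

For X ~ Exponential(rate λ=3/4):
Var(X) = \frac{16}{9}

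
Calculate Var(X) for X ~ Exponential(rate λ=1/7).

For X ~ Exponential(rate λ=1/7):
Var(X) = 49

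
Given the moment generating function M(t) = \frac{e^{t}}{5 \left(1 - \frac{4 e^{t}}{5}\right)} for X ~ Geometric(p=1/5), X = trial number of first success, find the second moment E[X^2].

To find E[X^2], compute M^(2)(0):
M^(1)(t) = \frac{e^{t}}{5 \left(1 - \frac{4 e^{t}}{5}\right)} + \frac{4 e^{2 t}}{25 \left(1 - \frac{4 e^{t}}{5}\right)^{2}}
M^(2)(t) = \frac{e^{t}}{5 \left(1 - \frac{4 e^{t}}{5}\right)} + \frac{12 e^{2 t}}{25 \left(1 - \frac{4 e^{t}}{5}\right)^{2}} + \frac{32 e^{3 t}}{125 \left(1 - \frac{4 e^{t}}{5}\right)^{3}}
M^(2)(0) = 45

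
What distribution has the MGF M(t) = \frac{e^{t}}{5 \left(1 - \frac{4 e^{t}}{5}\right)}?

The MGF M(t) = \frac{e^{t}}{5 \left(1 - \frac{4 e^{t}}{5}\right)} is the standard form for the Geometric distribution.
Comparing with the known MGF formula identifies: Geometric(p=1/5), X = trial number of first success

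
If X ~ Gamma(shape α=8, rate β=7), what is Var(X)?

For X ~ Gamma(shape α=8, rate β=7):
Var(X) = \frac{8}{49}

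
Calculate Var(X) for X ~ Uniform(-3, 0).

For X ~ Uniform(-3, 0):
Var(X) = \frac{3}{4}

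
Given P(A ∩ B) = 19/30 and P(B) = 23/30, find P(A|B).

P(A|B) = P(A ∩ B) / P(B)
= (19/30) / (23/30)
= 19/23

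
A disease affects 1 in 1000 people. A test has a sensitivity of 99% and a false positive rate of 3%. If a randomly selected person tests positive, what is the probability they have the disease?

Let D = the rare event, + = positive/flagged.
P(D) = 1/1000
P(+|D) = 99/100
P(+|D') = 3/100
P(+) = P(+|D)P(D) + P(+|D')P(D')
     = \frac{99}{100} × \frac{1}{1000} + \frac{3}{100} × \frac{999}{1000}
     = \frac{387}{12500}
P(D|+) = P(+|D)P(D)/P(+) = \frac{11}{344}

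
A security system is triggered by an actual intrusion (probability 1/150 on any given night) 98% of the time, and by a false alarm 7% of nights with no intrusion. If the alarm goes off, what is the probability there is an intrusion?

Let D = the rare event, + = positive/flagged.
P(D) = 1/150
P(+|D) = 98/100 = 49/50
P(+|D') = 7/100
P(+) = P(+|D)P(D) + P(+|D')P(D')
     = \frac{49}{50} × \frac{1}{150} + \frac{7}{100} × \frac{149}{150}
     = \frac{1141}{15000}
P(D|+) = P(+|D)P(D)/P(+) = \frac{14}{163}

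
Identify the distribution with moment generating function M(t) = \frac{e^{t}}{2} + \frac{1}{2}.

The MGF M(t) = \frac{e^{t}}{2} + \frac{1}{2} is the standard form for the Bernoulli distribution.
Comparing with the known MGF formula identifies: Bernoulli(p=1/2)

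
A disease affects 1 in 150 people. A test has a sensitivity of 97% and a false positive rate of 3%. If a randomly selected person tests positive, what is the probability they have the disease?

Let D = the rare event, + = positive/flagged.
P(D) = 1/150
P(+|D) = 97/100
P(+|D') = 3/100
P(+) = P(+|D)P(D) + P(+|D')P(D')
     = \frac{97}{100} × \frac{1}{150} + \frac{3}{100} × \frac{149}{150}
     = \frac{68}{1875}
P(D|+) = P(+|D)P(D)/P(+) = \frac{97}{544}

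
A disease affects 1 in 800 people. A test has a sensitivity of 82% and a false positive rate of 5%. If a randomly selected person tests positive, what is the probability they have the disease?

Let D = the rare event, + = positive/flagged.
P(D) = 1/800
P(+|D) = 82/100 = 41/50
P(+|D') = 5/100 = 1/20
P(+) = P(+|D)P(D) + P(+|D')P(D')
     = \frac{41}{50} × \frac{1}{800} + \frac{1}{20} × \frac{799}{800}
     = \frac{4077}{80000}
P(D|+) = P(+|D)P(D)/P(+) = \frac{82}{4077}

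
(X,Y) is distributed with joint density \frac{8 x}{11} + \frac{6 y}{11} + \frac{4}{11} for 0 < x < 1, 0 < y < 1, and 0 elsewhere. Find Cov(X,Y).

E[XY] = ∫∫ xy × f(x,y) dx dy = \frac{10}{33}
E[X] = \frac{37}{66}
E[Y] = \frac{6}{11}
Cov(X,Y) = E[XY] - E[X]E[Y] = - \frac{1}{363}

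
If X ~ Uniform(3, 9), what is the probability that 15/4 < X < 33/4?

P(15/4 < X < 33/4) = ∫_{15/4}^{33/4} f(x) dx
where f(x) = \frac{1}{6}
= \frac{3}{4}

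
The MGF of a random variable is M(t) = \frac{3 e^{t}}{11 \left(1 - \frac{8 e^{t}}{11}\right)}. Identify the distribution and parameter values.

The MGF M(t) = \frac{3 e^{t}}{11 \left(1 - \frac{8 e^{t}}{11}\right)} is the standard form for the Geometric distribution.
Comparing with the known MGF formula identifies: Geometric(p=3/11), X = trial number of first success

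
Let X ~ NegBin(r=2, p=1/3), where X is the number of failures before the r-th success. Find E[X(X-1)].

E[X(X-1)] = E[X² - X] = E[X²] - E[X]
E[X] = 4
E[X²] = Var(X) + (E[X])² = 12 + (4)² = 28
E[X(X-1)] = 28 - 4 = 24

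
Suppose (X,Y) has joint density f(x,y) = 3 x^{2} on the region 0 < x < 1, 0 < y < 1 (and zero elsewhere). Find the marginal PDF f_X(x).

f_X(x) = ∫_0^1 f(x,y) dy
= ∫_0^1 3 x^{2} dy
= 3 x^{2} for 0 < x < 1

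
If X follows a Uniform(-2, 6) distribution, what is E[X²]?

Using the identity E[X²] = Var(X) + (E[X])²:
E[X] = 2
Var(X) = \frac{16}{3}
E[X²] = \frac{16}{3} + (2)²
= \frac{28}{3}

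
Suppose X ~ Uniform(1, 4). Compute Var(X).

For X ~ Uniform(1, 4):
Var(X) = \frac{3}{4}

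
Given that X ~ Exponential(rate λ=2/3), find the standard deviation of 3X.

For X ~ Exponential(rate λ=2/3):
Var(X) = \frac{9}{4}
SD(X) = √(Var(X)) = √(\frac{9}{4}) = \frac{3}{2}
SD(3X) = |3| × SD(X) = 3 × \frac{3}{2} = \frac{9}{2}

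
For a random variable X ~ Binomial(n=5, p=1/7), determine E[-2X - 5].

For X ~ Binomial(n=5, p=1/7):
E[X] = \frac{5}{7}
E[-2X - 5] = -2 × E[X] - 5 = - \frac{45}{7}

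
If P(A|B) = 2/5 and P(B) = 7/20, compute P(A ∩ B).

By definition, P(A|B) = P(A ∩ B) / P(B)
So P(A ∩ B) = P(A|B) × P(B)
= 2/5 × 7/20
= 7/50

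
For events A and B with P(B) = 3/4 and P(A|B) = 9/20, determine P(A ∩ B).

By definition, P(A|B) = P(A ∩ B) / P(B)
So P(A ∩ B) = P(A|B) × P(B)
= 9/20 × 3/4
= 27/80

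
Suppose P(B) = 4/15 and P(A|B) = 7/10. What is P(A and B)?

By definition, P(A|B) = P(A ∩ B) / P(B)
So P(A ∩ B) = P(A|B) × P(B)
= 7/10 × 4/15
= 14/75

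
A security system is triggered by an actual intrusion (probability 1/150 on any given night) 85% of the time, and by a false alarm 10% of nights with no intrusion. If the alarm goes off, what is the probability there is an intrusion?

Let D = the rare event, + = positive/flagged.
P(D) = 1/150
P(+|D) = 85/100 = 17/20
P(+|D') = 10/100 = 1/10
P(+) = P(+|D)P(D) + P(+|D')P(D')
     = \frac{17}{20} × \frac{1}{150} + \frac{1}{10} × \frac{149}{150}
     = \frac{21}{200}
P(D|+) = P(+|D)P(D)/P(+) = \frac{17}{315}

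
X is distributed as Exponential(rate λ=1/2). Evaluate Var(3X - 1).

For X ~ Exponential(rate λ=1/2):
Var(X) = 4
Var(3X - 1) = (3)² × Var(X) = 9 × 4 = 36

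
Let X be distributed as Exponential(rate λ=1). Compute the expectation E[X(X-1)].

E[X(X-1)] = E[X² - X] = E[X²] - E[X]
E[X] = 1
E[X²] = Var(X) + (E[X])² = 1 + (1)² = 2
E[X(X-1)] = 2 - 1 = 1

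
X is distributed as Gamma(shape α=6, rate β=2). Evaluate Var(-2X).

For X ~ Gamma(shape α=6, rate β=2):
Var(X) = \frac{3}{2}
Var(-2X) = (-2)² × Var(X) = 4 × \frac{3}{2} = 6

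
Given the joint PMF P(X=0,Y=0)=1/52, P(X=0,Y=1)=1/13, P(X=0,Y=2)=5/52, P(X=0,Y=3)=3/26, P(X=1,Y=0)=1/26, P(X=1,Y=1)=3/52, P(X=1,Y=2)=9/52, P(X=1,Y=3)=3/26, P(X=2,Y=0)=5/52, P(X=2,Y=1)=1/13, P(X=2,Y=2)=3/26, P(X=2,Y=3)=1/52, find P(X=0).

P(X=0) = P(X=0,Y=0) + P(X=0,Y=1) + P(X=0,Y=2) + P(X=0,Y=3)
= 1/52 + 1/13 + 5/52 + 3/26
= 4/13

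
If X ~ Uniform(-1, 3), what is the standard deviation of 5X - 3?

For X ~ Uniform(-1, 3):
Var(X) = \frac{4}{3}
SD(X) = √(Var(X)) = √(\frac{4}{3}) = \frac{2 \sqrt{3}}{3}
SD(5X - 3) = |5| × SD(X) = 5 × \frac{2 \sqrt{3}}{3} = \frac{10 \sqrt{3}}{3}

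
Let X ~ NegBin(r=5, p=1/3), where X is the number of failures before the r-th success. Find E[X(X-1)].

E[X(X-1)] = E[X² - X] = E[X²] - E[X]
E[X] = 10
E[X²] = Var(X) + (E[X])² = 30 + (10)² = 130
E[X(X-1)] = 130 - 10 = 120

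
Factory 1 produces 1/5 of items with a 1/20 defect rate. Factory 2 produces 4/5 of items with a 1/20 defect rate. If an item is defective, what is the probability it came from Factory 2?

Using Bayes' theorem:
P(F1) = 1/5, P(D|F1) = 1/20
P(F2) = 4/5, P(D|F2) = 1/20
P(D) = P(D|F1)P(F1) + P(D|F2)P(F2)
     = \frac{1}{20}
P(F2|D) = P(D|F2)P(F2) / P(D)
= \frac{4}{5}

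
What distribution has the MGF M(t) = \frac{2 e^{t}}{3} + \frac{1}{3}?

The MGF M(t) = \frac{2 e^{t}}{3} + \frac{1}{3} is the standard form for the Bernoulli distribution.
Comparing with the known MGF formula identifies: Bernoulli(p=2/3)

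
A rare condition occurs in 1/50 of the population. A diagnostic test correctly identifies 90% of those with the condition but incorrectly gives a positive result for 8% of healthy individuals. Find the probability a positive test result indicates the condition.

Let D = the rare event, + = positive/flagged.
P(D) = 1/50
P(+|D) = 90/100 = 9/10
P(+|D') = 8/100 = 2/25
P(+) = P(+|D)P(D) + P(+|D')P(D')
     = \frac{9}{10} × \frac{1}{50} + \frac{2}{25} × \frac{49}{50}
     = \frac{241}{2500}
P(D|+) = P(+|D)P(D)/P(+) = \frac{45}{241}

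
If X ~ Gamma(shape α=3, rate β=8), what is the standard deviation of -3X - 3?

For X ~ Gamma(shape α=3, rate β=8):
Var(X) = \frac{3}{64}
SD(X) = √(Var(X)) = √(\frac{3}{64}) = \frac{\sqrt{3}}{8}
SD(-3X - 3) = |-3| × SD(X) = 3 × \frac{\sqrt{3}}{8} = \frac{3 \sqrt{3}}{8}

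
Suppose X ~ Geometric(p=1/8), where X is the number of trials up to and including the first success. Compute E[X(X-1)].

E[X(X-1)] = E[X² - X] = E[X²] - E[X]
E[X] = 8
E[X²] = Var(X) + (E[X])² = 56 + (8)² = 120
E[X(X-1)] = 120 - 8 = 112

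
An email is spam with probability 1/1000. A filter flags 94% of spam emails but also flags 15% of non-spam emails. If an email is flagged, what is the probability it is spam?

Let D = the rare event, + = positive/flagged.
P(D) = 1/1000
P(+|D) = 94/100 = 47/50
P(+|D') = 15/100 = 3/20
P(+) = P(+|D)P(D) + P(+|D')P(D')
     = \frac{47}{50} × \frac{1}{1000} + \frac{3}{20} × \frac{999}{1000}
     = \frac{15079}{100000}
P(D|+) = P(+|D)P(D)/P(+) = \frac{94}{15079}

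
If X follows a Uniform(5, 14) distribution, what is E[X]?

For X ~ Uniform(5, 14), the expected value is:
E[X] = \frac{19}{2}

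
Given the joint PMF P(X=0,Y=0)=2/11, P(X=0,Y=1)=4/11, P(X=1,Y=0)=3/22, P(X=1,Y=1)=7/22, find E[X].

First find marginal of X:
P(X=0) = 6/11
P(X=1) = 5/11
E[X] = 0 × 6/11 + 1 × 5/11 = 5/11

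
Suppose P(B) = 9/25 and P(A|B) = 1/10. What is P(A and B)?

By definition, P(A|B) = P(A ∩ B) / P(B)
So P(A ∩ B) = P(A|B) × P(B)
= 1/10 × 9/25
= 9/250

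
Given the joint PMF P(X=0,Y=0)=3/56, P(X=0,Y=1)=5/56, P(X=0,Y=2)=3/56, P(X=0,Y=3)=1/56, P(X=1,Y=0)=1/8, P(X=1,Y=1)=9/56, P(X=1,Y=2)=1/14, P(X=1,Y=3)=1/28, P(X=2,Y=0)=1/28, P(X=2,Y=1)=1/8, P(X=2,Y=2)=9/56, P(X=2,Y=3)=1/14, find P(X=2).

P(X=2) = P(X=2,Y=0) + P(X=2,Y=1) + P(X=2,Y=2) + P(X=2,Y=3)
= 1/28 + 1/8 + 9/56 + 1/14
= 11/28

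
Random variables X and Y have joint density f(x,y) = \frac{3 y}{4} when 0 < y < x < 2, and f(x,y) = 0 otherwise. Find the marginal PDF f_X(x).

f_X(x) = ∫_0^x \frac{3 y}{4} dy = \frac{3 x^{2}}{8}
for 0 < x < 2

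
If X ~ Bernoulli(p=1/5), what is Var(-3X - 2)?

For X ~ Bernoulli(p=1/5):
Var(X) = \frac{4}{25}
Var(-3X - 2) = (-3)² × Var(X) = 9 × \frac{4}{25} = \frac{36}{25}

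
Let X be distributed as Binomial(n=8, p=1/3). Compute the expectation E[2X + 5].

For X ~ Binomial(n=8, p=1/3):
E[X] = \frac{8}{3}
E[2X + 5] = 2 × E[X] + 5 = \frac{31}{3}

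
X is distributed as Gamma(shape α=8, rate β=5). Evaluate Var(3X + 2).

For X ~ Gamma(shape α=8, rate β=5):
Var(X) = \frac{8}{25}
Var(3X + 2) = (3)² × Var(X) = 9 × \frac{8}{25} = \frac{72}{25}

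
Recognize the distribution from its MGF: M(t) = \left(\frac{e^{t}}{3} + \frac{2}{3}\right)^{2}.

The MGF M(t) = \left(\frac{e^{t}}{3} + \frac{2}{3}\right)^{2} is the standard form for the Binomial distribution.
Comparing with the known MGF formula identifies: Binomial(n=2, p=1/3)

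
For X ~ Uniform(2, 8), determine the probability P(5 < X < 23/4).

P(5 < X < 23/4) = ∫_{5}^{23/4} f(x) dx
where f(x) = \frac{1}{6}
= \frac{1}{8}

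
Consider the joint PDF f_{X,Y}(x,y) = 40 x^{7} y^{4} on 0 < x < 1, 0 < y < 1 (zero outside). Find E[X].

E[X] = ∫_0^1 ∫_0^1 x × f(x,y) dy dx
= ∫_0^1 ∫_0^1 x × (40 x^{7} y^{4}) dy dx
= \frac{8}{9}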